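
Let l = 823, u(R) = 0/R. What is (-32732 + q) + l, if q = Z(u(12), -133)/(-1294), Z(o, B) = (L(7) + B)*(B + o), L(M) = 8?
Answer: -41306871/1294 ≈ -31922.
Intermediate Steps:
u(R) = 0
Z(o, B) = (8 + B)*(B + o)
q = -16625/1294 (q = ((-133)**2 + 8*(-133) + 8*0 - 133*0)/(-1294) = (17689 - 1064 + 0 + 0)*(-1/1294) = 16625*(-1/1294) = -16625/1294 ≈ -12.848)
(-32732 + q) + l = (-32732 - 16625/1294) + 823 = -42371833/1294 + 823 = -41306871/1294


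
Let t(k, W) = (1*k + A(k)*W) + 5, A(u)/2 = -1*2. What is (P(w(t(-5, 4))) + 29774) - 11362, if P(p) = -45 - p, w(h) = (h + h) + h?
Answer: 18415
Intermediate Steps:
A(u) = -4 (A(u) = 2*(-1*2) = 2*(-2) = -4)
t(k, W) = 5 + k - 4*W (t(k, W) = (1*k - 4*W) + 5 = (k - 4*W) + 5 = 5 + k - 4*W)
w(h) = 3*h (w(h) = 2*h + h = 3*h)
(P(w(t(-5, 4))) + 29774) - 11362 = ((-45 - 3*(5 - 5 - 4*4)) + 29774) - 11362 = ((-45 - 3*(5 - 5 - 16)) + 29774) - 11362 = ((-45 - 3*(-16)) + 29774) - 11362 = ((-45 - 1*(-48)) + 29774) - 11362 = ((-45 + 48) + 29774) - 11362 = (3 + 29774) - 11362 = 29777 - 11362 = 18415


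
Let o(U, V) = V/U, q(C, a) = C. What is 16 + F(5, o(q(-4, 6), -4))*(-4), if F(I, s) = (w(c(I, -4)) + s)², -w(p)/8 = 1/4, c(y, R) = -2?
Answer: 12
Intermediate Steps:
w(p) = -2 (w(p) = -8/4 = -8*¼ = -2)
F(I, s) = (-2 + s)²
16 + F(5, o(q(-4, 6), -4))*(-4) = 16 + (-2 - 4/(-4))²*(-4) = 16 + (-2 - 4*(-¼))²*(-4) = 16 + (-2 + 1)²*(-4) = 16 + (-1)²*(-4) = 16 + 1*(-4) = 16 - 4 = 12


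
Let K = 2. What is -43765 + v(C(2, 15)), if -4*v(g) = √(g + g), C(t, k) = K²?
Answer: -43765 - √2/2 ≈ -43766.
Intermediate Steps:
C(t, k) = 4 (C(t, k) = 2² = 4)
v(g) = -√2*√g/4 (v(g) = -√(g + g)/4 = -√2*√g/4)
-43765 + v(C(2, 15)) = -43765 - √2*√4/4 = -43765 - ¼*√2*2 = -43765 - √2/2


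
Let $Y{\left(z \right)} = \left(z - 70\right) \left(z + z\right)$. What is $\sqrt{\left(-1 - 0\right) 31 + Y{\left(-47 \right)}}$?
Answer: $\sqrt{10967} \approx 104.72$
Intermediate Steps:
$Y{\left(z \right)} = 2 z \left(-70 + z\right)$ ($Y{\left(z \right)} = \left(-70 + z\right) 2 z = 2 z \left(-70 + z\right)$)
$\sqrt{\left(-1 - 0\right) 31 + Y{\left(-47 \right)}} = \sqrt{\left(-1 - 0\right) 31 + 2 \left(-47\right) \left(-70 - 47\right)} = \sqrt{\left(-1 + 0\right) 31 + 2 \left(-47\right) \left(-117\right)} = \sqrt{\left(-1\right) 31 + 10998} = \sqrt{-31 + 10998} = \sqrt{10967}$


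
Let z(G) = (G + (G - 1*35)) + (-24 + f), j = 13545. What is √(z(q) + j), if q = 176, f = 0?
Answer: √13838 ≈ 117.64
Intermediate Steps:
z(G) = -59 + 2*G (z(G) = (G + (G - 1*35)) + (-24 + 0) = (G + (G - 35)) - 24 = (G + (-35 + G)) - 24 = (-35 + 2*G) - 24 = -59 + 2*G)
√(z(q) + j) = √((-59 + 2*176) + 13545) = √((-59 + 352) + 13545) = √(293 + 13545) = √13838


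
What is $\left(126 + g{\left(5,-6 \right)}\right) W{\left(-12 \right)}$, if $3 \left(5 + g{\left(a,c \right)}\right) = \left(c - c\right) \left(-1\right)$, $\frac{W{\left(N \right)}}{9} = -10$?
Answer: $-10890$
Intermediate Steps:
$W{\left(N \right)} = -90$ ($W{\left(N \right)} = 9 \left(-10\right) = -90$)
$g{\left(a,c \right)} = -5$ ($g{\left(a,c \right)} = -5 + \frac{\left(c - c\right) \left(-1\right)}{3} = -5 + \frac{0 \left(-1\right)}{3} = -5 + \frac{1}{3} \cdot 0 = -5 + 0 = -5$)
$\left(126 + g{\left(5,-6 \right)}\right) W{\left(-12 \right)} = \left(126 - 5\right) \left(-90\right) = 121 \left(-90\right) = -10890$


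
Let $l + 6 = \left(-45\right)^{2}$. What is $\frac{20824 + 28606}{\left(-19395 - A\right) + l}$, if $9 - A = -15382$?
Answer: $- \frac{49430}{32767} \approx -1.5085$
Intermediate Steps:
$A = 15391$ ($A = 9 - -15382 = 9 + 15382 = 15391$)
$l = 2019$ ($l = -6 + \left(-45\right)^{2} = -6 + 2025 = 2019$)
$\frac{20824 + 28606}{\left(-19395 - A\right) + l} = \frac{20824 + 28606}{\left(-19395 - 15391\right) + 2019} = \frac{49430}{\left(-19395 - 15391\right) + 2019} = \frac{49430}{-34786 + 2019} = \frac{49430}{-32767} = 49430 \left(- \frac{1}{32767}\right) = - \frac{49430}{32767}$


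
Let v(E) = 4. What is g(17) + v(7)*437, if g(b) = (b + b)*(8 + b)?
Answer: 2598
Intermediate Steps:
g(b) = 2*b*(8 + b) (g(b) = (2*b)*(8 + b) = 2*b*(8 + b))
g(17) + v(7)*437 = 2*17*(8 + 17) + 4*437 = 2*17*25 + 1748 = 850 + 1748 = 2598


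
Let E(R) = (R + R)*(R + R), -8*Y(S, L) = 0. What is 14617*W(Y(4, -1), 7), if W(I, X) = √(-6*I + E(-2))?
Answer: 58468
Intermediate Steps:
Y(S, L) = 0 (Y(S, L) = -⅛*0 = 0)
E(R) = 4*R² (E(R) = (2*R)*(2*R) = 4*R²)
W(I, X) = √(16 - 6*I) (W(I, X) = √(-6*I + 4*(-2)²) = √(-6*I + 4*4) = √(-6*I + 16) = √(16 - 6*I))
14617*W(Y(4, -1), 7) = 14617*√(16 - 6*0) = 14617*√(16 + 0) = 14617*√16 = 14617*4 = 58468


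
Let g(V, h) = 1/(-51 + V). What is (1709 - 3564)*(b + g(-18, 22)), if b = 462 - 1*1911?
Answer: 185466610/69 ≈ 2.6879e+6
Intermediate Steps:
b = -1449 (b = 462 - 1911 = -1449)
(1709 - 3564)*(b + g(-18, 22)) = (1709 - 3564)*(-1449 + 1/(-51 - 18)) = -1855*(-1449 + 1/(-69)) = -1855*(-1449 - 1/69) = -1855*(-99982/69) = 185466610/69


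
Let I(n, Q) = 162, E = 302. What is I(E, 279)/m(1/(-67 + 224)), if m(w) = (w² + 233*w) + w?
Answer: 3993138/36739 ≈ 108.69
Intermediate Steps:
m(w) = w² + 234*w
I(E, 279)/m(1/(-67 + 224)) = 162/(((234 + 1/(-67 + 224))/(-67 + 224))) = 162/(((234 + 1/157)/157)) = 162/(((1/157)*(36739/157))) = 162/(36739/24649) = 162*(24649/36739) = 3993138/36739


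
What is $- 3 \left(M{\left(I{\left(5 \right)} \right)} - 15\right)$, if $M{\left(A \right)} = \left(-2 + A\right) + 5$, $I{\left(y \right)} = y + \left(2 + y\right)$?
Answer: $0$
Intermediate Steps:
$I{\left(y \right)} = 2 + 2 y$
$M{\left(A \right)} = 3 + A$
$- 3 \left(M{\left(I{\left(5 \right)} \right)} - 15\right) = - 3 \left(\left(3 + \left(2 + 2 \cdot 5\right)\right) - 15\right) = - 3 \left(\left(3 + \left(2 + 10\right)\right) - 15\right) = - 3 \left(\left(3 + 12\right) - 15\right) = - 3 \left(15 - 15\right) = \left(-3\right) 0 = 0$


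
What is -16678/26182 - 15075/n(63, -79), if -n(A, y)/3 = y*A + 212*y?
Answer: -9877882/11376079 ≈ -0.86830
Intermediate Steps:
n(A, y) = -636*y - 3*A*y (n(A, y) = -3*(y*A + 212*y) = -3*(A*y + 212*y) = -3*(212*y + A*y) = -636*y - 3*A*y)
-16678/26182 - 15075/n(63, -79) = -16678/26182 - 15075*1/(237*(212 + 63)) = -16678*1/26182 - 15075/((-3*(-79)*275)) = -8339/13091 - 15075/65175 = -8339/13091 - 15075*1/65175 = -8339/13091 - 201/869 = -9877882/11376079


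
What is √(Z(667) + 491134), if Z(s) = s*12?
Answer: √499138 ≈ 706.50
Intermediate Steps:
Z(s) = 12*s
√(Z(667) + 491134) = √(12*667 + 491134) = √(8004 + 491134) = √499138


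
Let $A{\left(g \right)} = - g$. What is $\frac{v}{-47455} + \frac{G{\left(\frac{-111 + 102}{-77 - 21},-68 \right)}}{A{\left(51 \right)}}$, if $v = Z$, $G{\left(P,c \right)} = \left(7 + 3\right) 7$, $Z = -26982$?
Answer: $- \frac{1945768}{2420205} \approx -0.80397$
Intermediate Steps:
$G{\left(P,c \right)} = 70$ ($G{\left(P,c \right)} = 10 \cdot 7 = 70$)
$v = -26982$
$\frac{v}{-47455} + \frac{G{\left(\frac{-111 + 102}{-77 - 21},-68 \right)}}{A{\left(51 \right)}} = - \frac{26982}{-47455} + \frac{70}{\left(-1\right) 51} = \left(-26982\right) \left(- \frac{1}{47455}\right) + \frac{70}{-51} = \frac{26982}{47455} + 70 \left(- \frac{1}{51}\right) = \frac{26982}{47455} - \frac{70}{51} = - \frac{1945768}{2420205}$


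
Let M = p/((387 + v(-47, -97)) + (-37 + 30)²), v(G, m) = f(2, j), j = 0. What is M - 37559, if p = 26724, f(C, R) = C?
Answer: -2737353/73 ≈ -37498.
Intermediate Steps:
v(G, m) = 2
M = 4454/73 (M = 26724/((387 + 2) + (-37 + 30)²) = 26724/(389 + (-7)²) = 26724/(389 + 49) = 26724/438 = 26724*(1/438) = 4454/73 ≈ 61.014)
M - 37559 = 4454/73 - 37559 = -2737353/73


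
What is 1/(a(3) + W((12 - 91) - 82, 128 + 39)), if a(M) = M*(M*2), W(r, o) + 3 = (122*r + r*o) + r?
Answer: -1/46675 ≈ -2.1425e-5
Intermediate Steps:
W(r, o) = -3 + 123*r + o*r (W(r, o) = -3 + ((122*r + r*o) + r) = -3 + ((122*r + o*r) + r) = -3 + (123*r + o*r) = -3 + 123*r + o*r)
a(M) = 2*M**2 (a(M) = M*(2*M) = 2*M**2)
1/(a(3) + W((12 - 91) - 82, 128 + 39)) = 1/(2*3**2 + (-3 + 123*((12 - 91) - 82) + (128 + 39)*((12 - 91) - 82))) = 1/(2*9 + (-3 + 123*(-79 - 82) + 167*(-79 - 82))) = 1/(18 + (-3 + 123*(-161) + 167*(-161))) = 1/(18 + (-3 - 19803 - 26887)) = 1/(18 - 46693) = 1/(-46675) = -1/46675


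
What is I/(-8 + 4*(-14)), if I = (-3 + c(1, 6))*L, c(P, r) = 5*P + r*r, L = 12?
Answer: -57/8 ≈ -7.1250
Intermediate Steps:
c(P, r) = r**2 + 5*P (c(P, r) = 5*P + r**2 = r**2 + 5*P)
I = 456 (I = (-3 + (6**2 + 5*1))*12 = (-3 + (36 + 5))*12 = (-3 + 41)*12 = 38*12 = 456)
I/(-8 + 4*(-14)) = 456/(-8 + 4*(-14)) = 456/(-8 - 56) = 456/(-64) = 456*(-1/64) = -57/8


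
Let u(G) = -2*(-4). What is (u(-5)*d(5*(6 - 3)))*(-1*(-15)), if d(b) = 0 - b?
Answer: -1800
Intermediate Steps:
d(b) = -b
u(G) = 8
(u(-5)*d(5*(6 - 3)))*(-1*(-15)) = (8*(-5*(6 - 3)))*(-1*(-15)) = (8*(-5*3))*15 = (8*(-1*15))*15 = (8*(-15))*15 = -120*15 = -1800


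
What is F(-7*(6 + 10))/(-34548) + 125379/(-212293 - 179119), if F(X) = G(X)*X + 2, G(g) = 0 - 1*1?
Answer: -364684555/1126875148 ≈ -0.32362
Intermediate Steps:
G(g) = -1 (G(g) = 0 - 1 = -1)
F(X) = 2 - X (F(X) = -X + 2 = 2 - X)
F(-7*(6 + 10))/(-34548) + 125379/(-212293 - 179119) = (2 - (-7)*(6 + 10))/(-34548) + 125379/(-212293 - 179119) = (2 - (-7)*16)*(-1/34548) + 125379/(-391412) = (2 - 1*(-112))*(-1/34548) + 125379*(-1/391412) = (2 + 112)*(-1/34548) - 125379/391412 = 114*(-1/34548) - 125379/391412 = -19/5758 - 125379/391412 = -364684555/1126875148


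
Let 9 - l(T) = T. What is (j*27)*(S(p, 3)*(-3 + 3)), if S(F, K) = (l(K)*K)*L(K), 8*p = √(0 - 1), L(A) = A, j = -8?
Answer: 0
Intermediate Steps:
l(T) = 9 - T
p = I/8 (p = √(0 - 1)/8 = √(-1)/8 = I/8 ≈ 0.125*I)
S(F, K) = K²*(9 - K) (S(F, K) = ((9 - K)*K)*K = (K*(9 - K))*K = K²*(9 - K))
(j*27)*(S(p, 3)*(-3 + 3)) = (-8*27)*((3²*(9 - 1*3))*(-3 + 3)) = -216*9*(9 - 3)*0 = -216*9*6*0 = -11664*0 = -216*0 = 0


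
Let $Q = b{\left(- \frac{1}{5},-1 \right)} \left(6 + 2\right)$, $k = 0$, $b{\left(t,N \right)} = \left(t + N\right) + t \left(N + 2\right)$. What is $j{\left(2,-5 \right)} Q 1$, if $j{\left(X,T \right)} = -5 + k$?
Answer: $56$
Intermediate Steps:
$b{\left(t,N \right)} = N + t + t \left(2 + N\right)$ ($b{\left(t,N \right)} = \left(N + t\right) + t \left(2 + N\right) = N + t + t \left(2 + N\right)$)
$Q = - \frac{56}{5}$ ($Q = \left(-1 + 3 \left(- \frac{1}{5}\right) - - \frac{1}{5}\right) \left(6 + 2\right) = \left(-1 + 3 \left(\left(-1\right) \frac{1}{5}\right) - \left(-1\right) \frac{1}{5}\right) 8 = \left(-1 + 3 \left(- \frac{1}{5}\right) - - \frac{1}{5}\right) 8 = \left(-1 - \frac{3}{5} + \frac{1}{5}\right) 8 = \left(- \frac{7}{5}\right) 8 = - \frac{56}{5} \approx -11.2$)
$j{\left(X,T \right)} = -5$ ($j{\left(X,T \right)} = -5 + 0 = -5$)
$j{\left(2,-5 \right)} Q 1 = - 5 \left(\left(- \frac{56}{5}\right) 1\right) = \left(-5\right) \left(- \frac{56}{5}\right) = 56$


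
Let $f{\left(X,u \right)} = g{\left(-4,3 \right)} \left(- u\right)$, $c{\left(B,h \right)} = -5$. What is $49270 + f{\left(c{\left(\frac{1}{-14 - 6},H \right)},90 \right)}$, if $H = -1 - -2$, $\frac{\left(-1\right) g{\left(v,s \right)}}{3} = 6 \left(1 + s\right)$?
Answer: $55750$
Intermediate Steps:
$g{\left(v,s \right)} = -18 - 18 s$ ($g{\left(v,s \right)} = - 3 \cdot 6 \left(1 + s\right) = - 3 \left(6 + 6 s\right) = -18 - 18 s$)
$H = 1$ ($H = -1 + 2 = 1$)
$f{\left(X,u \right)} = 72 u$ ($f{\left(X,u \right)} = \left(-18 - 54\right) \left(- u\right) = - 72 \left(- u\right) = 72 u$)
$49270 + f{\left(c{\left(\frac{1}{-14 - 6},H \right)},90 \right)} = 49270 + 72 \cdot 90 = 49270 + 6480 = 55750$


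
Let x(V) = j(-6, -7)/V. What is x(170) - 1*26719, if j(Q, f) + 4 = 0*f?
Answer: -2271117/85 ≈ -26719.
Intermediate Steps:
j(Q, f) = -4 (j(Q, f) = -4 + 0*f = -4 + 0 = -4)
x(V) = -4/V
x(170) - 1*26719 = -4/170 - 1*26719 = -4*1/170 - 26719 = -2/85 - 26719 = -2271117/85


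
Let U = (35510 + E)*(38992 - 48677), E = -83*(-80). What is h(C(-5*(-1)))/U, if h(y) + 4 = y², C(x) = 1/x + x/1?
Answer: -96/1700928125 ≈ -5.6440e-8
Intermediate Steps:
E = 6640
U = -408222750 (U = (35510 + 6640)*(38992 - 48677) = 42150*(-9685) = -408222750)
C(x) = x + 1/x (C(x) = 1/x + x*1 = 1/x + x = x + 1/x)
h(y) = -4 + y²
h(C(-5*(-1)))/U = (-4 + (-5*(-1) + 1/(-5*(-1)))²)/(-408222750) = (-4 + (5 + 1/5)²)*(-1/408222750) = (-4 + (5 + ⅕)²)*(-1/408222750) = (-4 + (26/5)²)*(-1/408222750) = (-4 + 676/25)*(-1/408222750) = (576/25)*(-1/408222750) = -96/1700928125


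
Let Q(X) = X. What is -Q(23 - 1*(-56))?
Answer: -79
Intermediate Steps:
-Q(23 - 1*(-56)) = -(23 - 1*(-56)) = -(23 + 56) = -1*79 = -79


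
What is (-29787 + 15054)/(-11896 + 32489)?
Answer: -14733/20593 ≈ -0.71544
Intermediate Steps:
(-29787 + 15054)/(-11896 + 32489) = -14733/20593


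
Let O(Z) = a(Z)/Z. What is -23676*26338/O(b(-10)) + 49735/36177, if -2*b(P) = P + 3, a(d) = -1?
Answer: 78957196411051/36177 ≈ 2.1825e+9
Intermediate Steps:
b(P) = -3/2 - P/2 (b(P) = -(P + 3)/2 = -(3 + P)/2 = -3/2 - P/2)
O(Z) = -1/Z
-23676*26338/O(b(-10)) + 49735/36177 = -23676/(-1/(-3/2 - ½*(-10))/26338) + 49735/36177 = -23676/(-1/(-3/2 + 5)*(1/26338)) + 49735*(1/36177) = -23676/(-1/7/2*(1/26338)) + 49735/36177 = -23676/(-1*2/7*(1/26338)) + 49735/36177 = -23676/((-2/7*1/26338)) + 49735/36177 = -23676/(-1/92183) + 49735/36177 = -23676*(-92183) + 49735/36177 = 2182524708 + 49735/36177 = 78957196411051/36177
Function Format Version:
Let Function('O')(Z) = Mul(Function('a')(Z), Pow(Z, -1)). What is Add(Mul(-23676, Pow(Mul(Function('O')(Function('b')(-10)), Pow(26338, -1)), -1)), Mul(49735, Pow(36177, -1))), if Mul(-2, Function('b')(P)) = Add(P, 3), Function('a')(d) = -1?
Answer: Rational(78957196411051, 36177) ≈ 2.1825e+9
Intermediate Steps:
Function('b')(P) = Add(Rational(-3, 2), Mul(Rational(-1, 2), P)) (Function('b')(P) = Mul(Rational(-1, 2), Add(P, 3)) = Mul(Rational(-1, 2), Add(3, P)) = Add(Rational(-3, 2), Mul(Rational(-1, 2), P)))
Function('O')(Z) = Mul(-1, Pow(Z, -1))
Add(Mul(-23676, Pow(Mul(Function('O')(Function('b')(-10)), Pow(26338, -1)), -1)), Mul(49735, Pow(36177, -1))) = Add(Mul(-23676, Pow(Mul(Mul(-1, Pow(Add(Rational(-3, 2), Mul(Rational(-1, 2), -10)), -1)), Pow(26338, -1)), -1)), Mul(49735, Pow(36177, -1))) = Add(Mul(-23676, Pow(Mul(Mul(-1, Pow(Add(Rational(-3, 2), 5), -1)), Rational(1, 26338)), -1)), Mul(49735, Rational(1, 36177))) = Add(Mul(-23676, Pow(Mul(Mul(-1, Pow(Rational(7, 2), -1)), Rational(1, 26338)), -1)), Rational(49735, 36177)) = Add(Mul(-23676, Pow(Mul(Mul(-1, Rational(2, 7)), Rational(1, 26338)), -1)), Rational(49735, 36177)) = Add(Mul(-23676, Pow(Mul(Rational(-2, 7), Rational(1, 26338)), -1)), Rational(49735, 36177)) = Add(Mul(-23676, Pow(Rational(-1, 92183), -1)), Rational(49735, 36177)) = Add(Mul(-23676, -92183), Rational(49735, 36177)) = Add(2182524708, Rational(49735, 36177)) = Rational(78957196411051, 36177)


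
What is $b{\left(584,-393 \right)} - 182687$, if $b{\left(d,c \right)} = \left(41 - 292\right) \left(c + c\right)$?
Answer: $14599$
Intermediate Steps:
$b{\left(d,c \right)} = - 502 c$ ($b{\left(d,c \right)} = - 251 \cdot 2 c = - 502 c$)
$b{\left(584,-393 \right)} - 182687 = \left(-502\right) \left(-393\right) - 182687 = 197286 - 182687 = 14599$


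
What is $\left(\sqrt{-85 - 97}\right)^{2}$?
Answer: $-182$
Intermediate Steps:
$\left(\sqrt{-85 - 97}\right)^{2} = \left(\sqrt{-182}\right)^{2} = \left(i \sqrt{182}\right)^{2} = -182$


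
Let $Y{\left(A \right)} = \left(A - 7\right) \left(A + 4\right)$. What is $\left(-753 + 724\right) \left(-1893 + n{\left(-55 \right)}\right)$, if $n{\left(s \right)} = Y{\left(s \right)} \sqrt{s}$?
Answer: $54897 - 91698 i \sqrt{55} \approx 54897.0 - 6.8005 \cdot 10^{5} i$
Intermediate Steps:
$Y{\left(A \right)} = \left(-7 + A\right) \left(4 + A\right)$
$n{\left(s \right)} = \sqrt{s} \left(-28 + s^{2} - 3 s\right)$ ($n{\left(s \right)} = \left(-28 + s^{2} - 3 s\right) \sqrt{s} = \sqrt{s} \left(-28 + s^{2} - 3 s\right)$)
$\left(-753 + 724\right) \left(-1893 + n{\left(-55 \right)}\right) = \left(-753 + 724\right) \left(-1893 + \sqrt{-55} \left(-28 + \left(-55\right)^{2} - -165\right)\right) = - 29 \left(-1893 + i \sqrt{55} \left(-28 + 3025 + 165\right)\right) = - 29 \left(-1893 + i \sqrt{55} \cdot 3162\right) = - 29 \left(-1893 + 3162 i \sqrt{55}\right) = 54897 - 91698 i \sqrt{55}$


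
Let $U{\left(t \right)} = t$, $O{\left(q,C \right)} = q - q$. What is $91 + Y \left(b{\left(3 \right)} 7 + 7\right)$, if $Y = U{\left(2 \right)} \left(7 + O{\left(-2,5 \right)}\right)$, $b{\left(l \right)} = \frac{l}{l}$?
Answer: $287$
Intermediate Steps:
$O{\left(q,C \right)} = 0$
$b{\left(l \right)} = 1$
$Y = 14$ ($Y = 2 \left(7 + 0\right) = 2 \cdot 7 = 14$)
$91 + Y \left(b{\left(3 \right)} 7 + 7\right) = 91 + 14 \left(1 \cdot 7 + 7\right) = 91 + 14 \left(7 + 7\right) = 91 + 14 \cdot 14 = 91 + 196 = 287$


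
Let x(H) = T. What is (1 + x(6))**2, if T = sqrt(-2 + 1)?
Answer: 2*I ≈ 2.0*I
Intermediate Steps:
T = I (T = sqrt(-1) = I ≈ 1.0*I)
x(H) = I
(1 + x(6))**2 = (1 + I)**2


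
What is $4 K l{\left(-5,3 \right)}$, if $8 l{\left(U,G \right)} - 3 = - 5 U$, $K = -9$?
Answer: $-126$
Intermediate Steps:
$l{\left(U,G \right)} = \frac{3}{8} - \frac{5 U}{8}$ ($l{\left(U,G \right)} = \frac{3}{8} + \frac{\left(-5\right) U}{8} = \frac{3}{8} - \frac{5 U}{8}$)
$4 K l{\left(-5,3 \right)} = 4 \left(-9\right) \left(\frac{3}{8} - - \frac{25}{8}\right) = - 36 \left(\frac{3}{8} + \frac{25}{8}\right) = \left(-36\right) \frac{7}{2} = -126$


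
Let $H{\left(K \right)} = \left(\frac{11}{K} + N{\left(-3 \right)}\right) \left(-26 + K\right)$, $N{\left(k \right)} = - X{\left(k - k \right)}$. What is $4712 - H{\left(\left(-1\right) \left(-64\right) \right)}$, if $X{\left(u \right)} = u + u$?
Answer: $\frac{150575}{32} \approx 4705.5$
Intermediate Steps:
$X{\left(u \right)} = 2 u$
$N{\left(k \right)} = 0$ ($N{\left(k \right)} = - 2 \left(k - k\right) = - 2 \cdot 0 = \left(-1\right) 0 = 0$)
$H{\left(K \right)} = \frac{11 \left(-26 + K\right)}{K}$ ($H{\left(K \right)} = \left(\frac{11}{K} + 0\right) \left(-26 + K\right) = \frac{11}{K} \left(-26 + K\right) = \frac{11 \left(-26 + K\right)}{K}$)
$4712 - H{\left(\left(-1\right) \left(-64\right) \right)} = 4712 - \left(11 - \frac{286}{\left(-1\right) \left(-64\right)}\right) = 4712 - \left(11 - \frac{286}{64}\right) = 4712 - \left(11 - \frac{143}{32}\right) = 4712 - \frac{209}{32} = \frac{150575}{32}$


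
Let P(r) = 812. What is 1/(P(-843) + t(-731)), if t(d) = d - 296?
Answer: -1/215 ≈ -0.0046512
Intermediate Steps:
t(d) = -296 + d
1/(P(-843) + t(-731)) = 1/(812 + (-296 - 731)) = 1/(812 - 1027) = 1/(-215) = -1/215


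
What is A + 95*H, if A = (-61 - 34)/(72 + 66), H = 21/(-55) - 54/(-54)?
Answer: 88103/1518 ≈ 58.039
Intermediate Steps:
H = 34/55 (H = 21*(-1/55) - 54*(-1/54) = -21/55 + 1 = 34/55 ≈ 0.61818)
A = -95/138 ≈ -0.68841
A + 95*H = -95/138 + 95*(34/55) = -95/138 + 646/11 = 88103/1518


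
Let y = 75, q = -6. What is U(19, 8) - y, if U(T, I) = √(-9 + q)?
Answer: -75 + I*√15 ≈ -75.0 + 3.873*I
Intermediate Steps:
U(T, I) = I*√15 (U(T, I) = √(-9 - 6) = √(-15) = I*√15)
U(19, 8) - y = I*√15 - 1*75 = I*√15 - 75 = -75 + I*√15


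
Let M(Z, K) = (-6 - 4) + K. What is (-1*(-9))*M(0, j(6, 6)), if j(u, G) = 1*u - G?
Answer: -90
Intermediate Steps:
j(u, G) = u - G
M(Z, K) = -10 + K
(-1*(-9))*M(0, j(6, 6)) = (-1*(-9))*(-10 + (6 - 1*6)) = 9*(-10 + (6 - 6)) = 9*(-10 + 0) = 9*(-10) = -90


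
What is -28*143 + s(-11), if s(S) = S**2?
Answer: -3883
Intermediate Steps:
-28*143 + s(-11) = -28*143 + (-11)**2 = -4004 + 121 = -3883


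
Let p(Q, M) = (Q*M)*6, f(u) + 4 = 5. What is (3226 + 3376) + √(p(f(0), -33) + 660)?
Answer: 6602 + √462 ≈ 6623.5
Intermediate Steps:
f(u) = 1 (f(u) = -4 + 5 = 1)
p(Q, M) = 6*M*Q (p(Q, M) = (M*Q)*6 = 6*M*Q)
(3226 + 3376) + √(p(f(0), -33) + 660) = (3226 + 3376) + √(6*(-33)*1 + 660) = 6602 + √(-198 + 660) = 6602 + √462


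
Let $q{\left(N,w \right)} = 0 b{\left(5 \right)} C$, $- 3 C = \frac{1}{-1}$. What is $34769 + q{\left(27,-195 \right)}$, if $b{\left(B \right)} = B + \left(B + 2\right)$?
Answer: $34769$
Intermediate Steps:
$C = \frac{1}{3}$ ($C = - \frac{1}{3 \left(-1\right)} = \left(- \frac{1}{3}\right) \left(-1\right) = \frac{1}{3} \approx 0.33333$)
$b{\left(B \right)} = 2 + 2 B$ ($b{\left(B \right)} = B + \left(2 + B\right) = 2 + 2 B$)
$q{\left(N,w \right)} = 0$ ($q{\left(N,w \right)} = 0 \left(2 + 2 \cdot 5\right) \frac{1}{3} = 0 \left(2 + 10\right) \frac{1}{3} = 0 \cdot 12 \cdot \frac{1}{3} = 0 \cdot \frac{1}{3} = 0$)
$34769 + q{\left(27,-195 \right)} = 34769 + 0 = 34769$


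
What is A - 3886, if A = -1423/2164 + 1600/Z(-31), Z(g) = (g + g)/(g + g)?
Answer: -4948327/2164 ≈ -2286.7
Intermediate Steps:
Z(g) = 1 (Z(g) = (2*g)/((2*g)) = (2*g)*(1/(2*g)) = 1)
A = 3460977/2164 (A = -1423/2164 + 1600/1 = -1423*1/2164 + 1600*1 = -1423/2164 + 1600 = 3460977/2164 ≈ 1599.3)
A - 3886 = 3460977/2164 - 3886 = -4948327/2164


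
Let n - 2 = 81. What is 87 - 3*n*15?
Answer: -3648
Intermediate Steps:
n = 83 (n = 2 + 81 = 83)
87 - 3*n*15 = 87 - 3*83*15 = 87 - 249*15 = 87 - 3735 = -3648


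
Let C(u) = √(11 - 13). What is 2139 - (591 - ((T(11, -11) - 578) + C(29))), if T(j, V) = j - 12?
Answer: 969 + I*√2 ≈ 969.0 + 1.4142*I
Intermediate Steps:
T(j, V) = -12 + j
C(u) = I*√2 (C(u) = √(-2) = I*√2)
2139 - (591 - ((T(11, -11) - 578) + C(29))) = 2139 - (591 - (((-12 + 11) - 578) + I*√2)) = 2139 - (591 - ((-1 - 578) + I*√2)) = 2139 - (591 - (-579 + I*√2)) = 2139 - (591 + (579 - I*√2)) = 2139 - (1170 - I*√2) = 2139 + (-1170 + I*√2) = 969 + I*√2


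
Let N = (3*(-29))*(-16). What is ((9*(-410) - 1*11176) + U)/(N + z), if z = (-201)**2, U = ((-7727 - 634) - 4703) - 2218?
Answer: -30148/41793 ≈ -0.72136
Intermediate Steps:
N = 1392 (N = -87*(-16) = 1392)
U = -15282 (U = (-8361 - 4703) - 2218 = -13064 - 2218 = -15282)
z = 40401
((9*(-410) - 1*11176) + U)/(N + z) = ((9*(-410) - 1*11176) - 15282)/(1392 + 40401) = ((-3690 - 11176) - 15282)/41793 = (-14866 - 15282)*(1/41793) = -30148*1/41793 = -30148/41793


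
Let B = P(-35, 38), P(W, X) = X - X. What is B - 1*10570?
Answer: -10570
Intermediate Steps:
P(W, X) = 0
B = 0
B - 1*10570 = 0 - 1*10570 = 0 - 10570 = -10570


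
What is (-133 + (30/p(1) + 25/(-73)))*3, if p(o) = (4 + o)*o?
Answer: -27888/73 ≈ -382.03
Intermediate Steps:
p(o) = o*(4 + o)
(-133 + (30/p(1) + 25/(-73)))*3 = (-133 + (30/((1*(4 + 1))) + 25/(-73)))*3 = (-133 + (30/((1*5)) + 25*(-1/73)))*3 = (-133 + (30/5 - 25/73))*3 = (-133 + (30*(1/5) - 25/73))*3 = (-133 + (6 - 25/73))*3 = (-133 + 413/73)*3 = -9296/73*3 = -27888/73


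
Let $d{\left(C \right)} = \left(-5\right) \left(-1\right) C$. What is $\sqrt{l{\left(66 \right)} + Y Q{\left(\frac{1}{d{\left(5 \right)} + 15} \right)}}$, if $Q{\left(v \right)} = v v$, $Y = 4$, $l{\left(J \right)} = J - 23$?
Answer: $\frac{\sqrt{17201}}{20} \approx 6.5576$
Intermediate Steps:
$d{\left(C \right)} = 5 C$
$l{\left(J \right)} = -23 + J$
$Q{\left(v \right)} = v^{2}$
$\sqrt{l{\left(66 \right)} + Y Q{\left(\frac{1}{d{\left(5 \right)} + 15} \right)}} = \sqrt{\left(-23 + 66\right) + 4 \left(\frac{1}{5 \cdot 5 + 15}\right)^{2}} = \sqrt{43 + 4 \left(\frac{1}{25 + 15}\right)^{2}} = \sqrt{43 + 4 \left(\frac{1}{40}\right)^{2}} = \sqrt{43 + \frac{4}{1600}} = \sqrt{43 + 4 \cdot \frac{1}{1600}} = \sqrt{43 + \frac{1}{400}} = \sqrt{\frac{17201}{400}} = \frac{\sqrt{17201}}{20}$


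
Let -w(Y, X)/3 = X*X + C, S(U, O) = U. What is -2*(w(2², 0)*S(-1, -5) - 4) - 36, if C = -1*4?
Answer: -4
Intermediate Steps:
C = -4
w(Y, X) = 12 - 3*X² (w(Y, X) = -3*(X*X - 4) = -3*(X² - 4) = -3*(-4 + X²) = 12 - 3*X²)
-2*(w(2², 0)*S(-1, -5) - 4) - 36 = -2*((12 - 3*0²)*(-1) - 4) - 36 = -2*((12 - 3*0)*(-1) - 4) - 36 = -2*((12 + 0)*(-1) - 4) - 36 = -2*(12*(-1) - 4) - 36 = -2*(-12 - 4) - 36 = -2*(-16) - 36 = 32 - 36 = -4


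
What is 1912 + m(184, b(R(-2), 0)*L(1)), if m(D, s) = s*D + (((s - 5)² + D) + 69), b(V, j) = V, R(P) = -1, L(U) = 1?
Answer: 2017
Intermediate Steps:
m(D, s) = 69 + D + (-5 + s)² + D*s (m(D, s) = D*s + (((-5 + s)² + D) + 69) = D*s + ((D + (-5 + s)²) + 69) = D*s + (69 + D + (-5 + s)²) = 69 + D + (-5 + s)² + D*s)
1912 + m(184, b(R(-2), 0)*L(1)) = 1912 + (69 + 184 + (-5 - 1*1)² + 184*(-1*1)) = 1912 + (69 + 184 + (-5 - 1)² + 184*(-1)) = 1912 + (69 + 184 + (-6)² - 184) = 1912 + (69 + 184 + 36 - 184) = 1912 + 105 = 2017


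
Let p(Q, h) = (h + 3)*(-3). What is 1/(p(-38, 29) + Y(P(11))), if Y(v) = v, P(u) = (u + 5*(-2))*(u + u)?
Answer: -1/74 ≈ -0.013514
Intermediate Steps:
P(u) = 2*u*(-10 + u) (P(u) = (u - 10)*(2*u) = (-10 + u)*(2*u) = 2*u*(-10 + u))
p(Q, h) = -9 - 3*h (p(Q, h) = (3 + h)*(-3) = -9 - 3*h)
1/(p(-38, 29) + Y(P(11))) = 1/((-9 - 3*29) + 2*11*(-10 + 11)) = 1/((-9 - 87) + 2*11*1) = 1/(-96 + 22) = 1/(-74) = -1/74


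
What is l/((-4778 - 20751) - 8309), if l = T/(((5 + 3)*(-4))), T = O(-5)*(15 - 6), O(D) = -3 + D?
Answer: -9/135352 ≈ -6.6493e-5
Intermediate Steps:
T = -72 (T = (-3 - 5)*(15 - 6) = -8*9 = -72)
l = 9/4 (l = -72/((5 + 3)*(-4)) = -72/(8*(-4)) = -72/(-32) = -1/32*(-72) = 9/4 ≈ 2.2500)
l/((-4778 - 20751) - 8309) = 9/(4*((-4778 - 20751) - 8309)) = 9/(4*(-25529 - 8309)) = (9/4)/(-33838) = (9/4)*(-1/33838) = -9/135352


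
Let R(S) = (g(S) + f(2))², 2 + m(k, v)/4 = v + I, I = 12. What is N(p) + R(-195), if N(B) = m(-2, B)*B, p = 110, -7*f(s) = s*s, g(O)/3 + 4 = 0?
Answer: 2594944/49 ≈ 52958.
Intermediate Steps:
m(k, v) = 40 + 4*v (m(k, v) = -8 + 4*(v + 12) = -8 + 4*(12 + v) = -8 + (48 + 4*v) = 40 + 4*v)
g(O) = -12 (g(O) = -12 + 3*0 = -12 + 0 = -12)
f(s) = -s²/7 (f(s) = -s*s/7 = -s²/7)
R(S) = 7744/49 (R(S) = (-12 - ⅐*2²)² = (-12 - ⅐*4)² = (-12 - 4/7)² = (-88/7)² = 7744/49)
N(B) = B*(40 + 4*B) (N(B) = (40 + 4*B)*B = B*(40 + 4*B))
N(p) + R(-195) = 4*110*(10 + 110) + 7744/49 = 4*110*120 + 7744/49 = 52800 + 7744/49 = 2594944/49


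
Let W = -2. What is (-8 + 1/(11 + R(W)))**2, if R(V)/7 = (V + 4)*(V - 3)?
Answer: 223729/3481 ≈ 64.271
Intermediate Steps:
R(V) = 7*(-3 + V)*(4 + V) (R(V) = 7*((V + 4)*(V - 3)) = 7*((4 + V)*(-3 + V)) = 7*((-3 + V)*(4 + V)) = 7*(-3 + V)*(4 + V))
(-8 + 1/(11 + R(W)))**2 = (-8 + 1/(11 + (-84 + 7*(-2) + 7*(-2)**2)))**2 = (-8 + 1/(11 + (-84 - 14 + 7*4)))**2 = (-8 + 1/(11 + (-84 - 14 + 28)))**2 = (-8 + 1/(11 - 70))**2 = (-8 + 1/(-59))**2 = (-8 - 1/59)**2 = (-473/59)**2 = 223729/3481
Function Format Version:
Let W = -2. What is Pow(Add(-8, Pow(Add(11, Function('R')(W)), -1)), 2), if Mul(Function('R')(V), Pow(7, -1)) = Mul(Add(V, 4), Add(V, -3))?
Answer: Rational(223729, 3481) ≈ 64.271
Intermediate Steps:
Function('R')(V) = Mul(7, Add(-3, V), Add(4, V)) (Function('R')(V) = Mul(7, Mul(Add(V, 4), Add(V, -3))) = Mul(7, Mul(Add(4, V), Add(-3, V))) = Mul(7, Mul(Add(-3, V), Add(4, V))) = Mul(7, Add(-3, V), Add(4, V)))
Pow(Add(-8, Pow(Add(11, Function('R')(W)), -1)), 2) = Pow(Add(-8, Pow(Add(11, Add(-84, Mul(7, -2), Mul(7, Pow(-2, 2)))), -1)), 2) = Pow(Add(-8, Pow(Add(11, Add(-84, -14, Mul(7, 4))), -1)), 2) = Pow(Add(-8, Pow(Add(11, Add(-84, -14, 28)), -1)), 2) = Pow(Add(-8, Pow(Add(11, -70), -1)), 2) = Pow(Add(-8, Pow(-59, -1)), 2) = Pow(Add(-8, Rational(-1, 59)), 2) = Pow(Rational(-473, 59), 2) = Rational(223729, 3481)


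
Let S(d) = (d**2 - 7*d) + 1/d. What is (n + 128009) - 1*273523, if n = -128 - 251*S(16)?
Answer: -2908827/16 ≈ -1.8180e+5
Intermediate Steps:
S(d) = 1/d + d**2 - 7*d
n = -580603/16 (n = -128 - 251*(1 + 16**2*(-7 + 16))/16 = -128 - 251*(1 + 256*9)/16 = -128 - 251*(1 + 2304)/16 = -128 - 251*2305/16 = -128 - 578555/16 = -580603/16 ≈ -36288.)
(n + 128009) - 1*273523 = (-580603/16 + 128009) - 1*273523 = 1467541/16 - 273523 = -2908827/16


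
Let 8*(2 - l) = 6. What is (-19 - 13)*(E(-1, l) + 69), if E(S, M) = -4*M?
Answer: -2048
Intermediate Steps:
l = 5/4 (l = 2 - ⅛*6 = 2 - ¾ = 5/4 ≈ 1.2500)
(-19 - 13)*(E(-1, l) + 69) = (-19 - 13)*(-4*5/4 + 69) = -32*(-5 + 69) = -32*64 = -2048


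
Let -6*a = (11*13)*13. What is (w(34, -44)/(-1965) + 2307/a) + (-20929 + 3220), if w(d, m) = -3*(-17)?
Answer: -21572373418/1217645 ≈ -17716.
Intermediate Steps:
a = -1859/6 (a = -11*13*13/6 = -143*13/6 = -⅙*1859 = -1859/6 ≈ -309.83)
w(d, m) = 51
(w(34, -44)/(-1965) + 2307/a) + (-20929 + 3220) = (51/(-1965) + 2307/(-1859/6)) + (-20929 + 3220) = (51*(-1/1965) + 2307*(-6/1859)) - 17709 = (-17/655 - 13842/1859) - 17709 = -9098113/1217645 - 17709 = -21572373418/1217645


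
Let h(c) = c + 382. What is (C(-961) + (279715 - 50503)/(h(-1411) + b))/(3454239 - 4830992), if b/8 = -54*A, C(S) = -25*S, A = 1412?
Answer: -99859579/5722544087 ≈ -0.017450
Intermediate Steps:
h(c) = 382 + c
b = -609984 (b = 8*(-54*1412) = 8*(-76248) = -609984)
(C(-961) + (279715 - 50503)/(h(-1411) + b))/(3454239 - 4830992) = (-25*(-961) + (279715 - 50503)/((382 - 1411) - 609984))/(3454239 - 4830992) = (24025 + 229212/(-1029 - 609984))/(-1376753) = (24025 + 229212/(-611013))*(-1/1376753) = (24025 + 229212*(-1/611013))*(-1/1376753) = (24025 - 76404/203671)*(-1/1376753) = (4893119371/203671)*(-1/1376753) = -99859579/5722544087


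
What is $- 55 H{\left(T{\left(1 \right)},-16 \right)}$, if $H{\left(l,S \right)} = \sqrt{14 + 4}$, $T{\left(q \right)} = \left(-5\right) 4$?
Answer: $- 165 \sqrt{2} \approx -233.35$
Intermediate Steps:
$T{\left(q \right)} = -20$
$H{\left(l,S \right)} = 3 \sqrt{2}$ ($H{\left(l,S \right)} = \sqrt{18} = 3 \sqrt{2}$)
$- 55 H{\left(T{\left(1 \right)},-16 \right)} = - 55 \cdot 3 \sqrt{2} = - 165 \sqrt{2}$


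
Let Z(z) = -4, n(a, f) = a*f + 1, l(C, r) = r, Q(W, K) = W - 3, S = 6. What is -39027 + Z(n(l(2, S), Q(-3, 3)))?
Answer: -39031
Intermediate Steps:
Q(W, K) = -3 + W
n(a, f) = 1 + a*f
-39027 + Z(n(l(2, S), Q(-3, 3))) = -39027 - 4 = -39031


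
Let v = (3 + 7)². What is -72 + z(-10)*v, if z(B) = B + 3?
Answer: -772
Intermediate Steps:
z(B) = 3 + B
v = 100 (v = 10² = 100)
-72 + z(-10)*v = -72 + (3 - 10)*100 = -72 - 7*100 = -72 - 700 = -772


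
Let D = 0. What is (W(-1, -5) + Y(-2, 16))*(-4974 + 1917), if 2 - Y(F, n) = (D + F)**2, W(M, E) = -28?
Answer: 91710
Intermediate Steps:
Y(F, n) = 2 - F**2 (Y(F, n) = 2 - (0 + F)**2 = 2 - F**2)
(W(-1, -5) + Y(-2, 16))*(-4974 + 1917) = (-28 + (2 - 1*(-2)**2))*(-4974 + 1917) = (-28 + (2 - 1*4))*(-3057) = (-28 + (2 - 4))*(-3057) = (-28 - 2)*(-3057) = -30*(-3057) = 91710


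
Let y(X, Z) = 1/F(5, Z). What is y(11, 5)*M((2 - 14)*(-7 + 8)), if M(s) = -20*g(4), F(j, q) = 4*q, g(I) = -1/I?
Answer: 1/4 ≈ 0.25000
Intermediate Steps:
M(s) = 5 (M(s) = -(-20)/4 = -20*(-1/4) = 5)
y(X, Z) = 1/(4*Z)
y(11, 5)*M((2 - 14)*(-7 + 8)) = ((1/4)/5)*5 = ((1/4)*(1/5))*5 = (1/20)*5 = 1/4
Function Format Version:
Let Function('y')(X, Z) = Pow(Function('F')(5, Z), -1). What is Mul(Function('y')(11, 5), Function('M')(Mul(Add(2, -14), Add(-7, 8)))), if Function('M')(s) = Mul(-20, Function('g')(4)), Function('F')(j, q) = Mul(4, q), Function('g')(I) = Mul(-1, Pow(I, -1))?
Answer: Rational(1, 4) ≈ 0.25000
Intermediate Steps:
Function('M')(s) = 5 (Function('M')(s) = Mul(-20, Mul(-1, Pow(4, -1))) = Mul(-20, Mul(-1, Rational(1, 4))) = Mul(-20, Rational(-1, 4)) = 5)
Function('y')(X, Z) = Mul(Rational(1, 4), Pow(Z, -1)) (Function('y')(X, Z) = Pow(Mul(4, Z), -1) = Mul(Rational(1, 4), Pow(Z, -1)))
Mul(Function('y')(11, 5), Function('M')(Mul(Add(2, -14), Add(-7, 8)))) = Mul(Mul(Rational(1, 4), Pow(5, -1)), 5) = Mul(Mul(Rational(1, 4), Rational(1, 5)), 5) = Mul(Rational(1, 20), 5) = Rational(1, 4)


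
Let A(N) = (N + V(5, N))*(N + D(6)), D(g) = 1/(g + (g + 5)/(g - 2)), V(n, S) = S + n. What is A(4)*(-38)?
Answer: -71136/35 ≈ -2032.5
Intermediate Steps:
D(g) = 1/(g + (5 + g)/(-2 + g))
A(N) = (5 + 2*N)*(4/35 + N) (A(N) = (N + (N + 5))*(N + (-2 + 6)/(5 + 6² - 1*6)) = (N + (5 + N))*(N + 4/(5 + 36 - 6)) = (5 + 2*N)*(N + 4/35) = (5 + 2*N)*(4/35 + N))
A(4)*(-38) = (4/7 + 2*4² + (183/35)*4)*(-38) = (4/7 + 2*16 + 732/35)*(-38) = (4/7 + 32 + 732/35)*(-38) = (1872/35)*(-38) = -71136/35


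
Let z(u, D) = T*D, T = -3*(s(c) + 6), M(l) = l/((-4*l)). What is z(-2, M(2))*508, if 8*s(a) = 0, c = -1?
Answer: 2286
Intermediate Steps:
M(l) = -¼ (M(l) = l*(-1/(4*l)) = -¼)
s(a) = 0 (s(a) = (⅛)*0 = 0)
T = -18 (T = -3*(0 + 6) = -3*6 = -18)
z(u, D) = -18*D
z(-2, M(2))*508 = -18*(-¼)*508 = (9/2)*508 = 2286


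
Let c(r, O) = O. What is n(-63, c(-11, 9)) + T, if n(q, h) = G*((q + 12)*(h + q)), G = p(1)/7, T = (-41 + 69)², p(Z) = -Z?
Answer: 2734/7 ≈ 390.57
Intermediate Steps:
T = 784 (T = 28² = 784)
G = -⅐ (G = -1*1/7 = -1*⅐ = -⅐ ≈ -0.14286)
n(q, h) = -(12 + q)*(h + q)/7 (n(q, h) = -(q + 12)*(h + q)/7 = -(12 + q)*(h + q)/7)
n(-63, c(-11, 9)) + T = (-12/7*9 - 12/7*(-63) - ⅐*(-63)² - ⅐*9*(-63)) + 784 = (-108/7 + 108 - ⅐*3969 + 81) + 784 = (-108/7 + 108 - 567 + 81) + 784 = -2754/7 + 784 = 2734/7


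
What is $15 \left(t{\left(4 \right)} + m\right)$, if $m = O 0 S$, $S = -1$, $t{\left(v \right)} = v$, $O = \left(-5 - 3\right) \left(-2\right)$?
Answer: $60$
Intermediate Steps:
$O = 16$ ($O = \left(-8\right) \left(-2\right) = 16$)
$m = 0$ ($m = 16 \cdot 0 \left(-1\right) = 0 \left(-1\right) = 0$)
$15 \left(t{\left(4 \right)} + m\right) = 15 \left(4 + 0\right) = 15 \cdot 4 = 60$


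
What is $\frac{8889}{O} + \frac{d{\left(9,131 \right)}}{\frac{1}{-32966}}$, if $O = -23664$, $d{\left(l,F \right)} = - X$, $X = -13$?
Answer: $- \frac{3380468467}{7888} \approx -4.2856 \cdot 10^{5}$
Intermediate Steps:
$d{\left(l,F \right)} = 13$ ($d{\left(l,F \right)} = \left(-1\right) \left(-13\right) = 13$)
$\frac{8889}{O} + \frac{d{\left(9,131 \right)}}{\frac{1}{-32966}} = \frac{8889}{-23664} + \frac{13}{\frac{1}{-32966}} = 8889 \left(- \frac{1}{23664}\right) + \frac{13}{- \frac{1}{32966}} = - \frac{2963}{7888} + 13 \left(-32966\right) = - \frac{2963}{7888} - 428558 = - \frac{3380468467}{7888}$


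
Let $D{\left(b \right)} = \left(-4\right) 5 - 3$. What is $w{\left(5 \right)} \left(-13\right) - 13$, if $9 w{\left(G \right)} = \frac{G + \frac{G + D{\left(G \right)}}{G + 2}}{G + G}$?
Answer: $- \frac{8411}{630} \approx -13.351$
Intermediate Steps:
$D{\left(b \right)} = -23$ ($D{\left(b \right)} = -20 - 3 = -23$)
$w{\left(G \right)} = \frac{G + \frac{-23 + G}{2 + G}}{18 G}$ ($w{\left(G \right)} = \frac{\left(G + \frac{G - 23}{G + 2}\right) \frac{1}{G + G}}{9} = \frac{\left(G + \frac{-23 + G}{2 + G}\right) \frac{1}{2 G}}{9} = \frac{\frac{1}{2} \frac{1}{G} \left(G + \frac{-23 + G}{2 + G}\right)}{9} = \frac{G + \frac{-23 + G}{2 + G}}{18 G}$)
$w{\left(5 \right)} \left(-13\right) - 13 = \frac{-23 + 5^{2} + 3 \cdot 5}{18 \cdot 5 \left(2 + 5\right)} \left(-13\right) - 13 = \frac{1}{18} \cdot \frac{1}{5} \cdot \frac{1}{7} \left(-23 + 25 + 15\right) \left(-13\right) - 13 = \frac{1}{18} \cdot \frac{1}{5} \cdot \frac{1}{7} \cdot 17 \left(-13\right) - 13 = \frac{17}{630} \left(-13\right) - 13 = - \frac{221}{630} - 13 = - \frac{8411}{630}$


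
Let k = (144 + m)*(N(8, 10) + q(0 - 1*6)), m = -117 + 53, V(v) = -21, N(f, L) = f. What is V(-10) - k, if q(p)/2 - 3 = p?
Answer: -181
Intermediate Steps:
m = -64
q(p) = 6 + 2*p
k = 160 (k = (144 - 64)*(8 + (6 + 2*(0 - 1*6))) = 80*(8 + (6 + 2*(0 - 6))) = 80*(8 + (6 + 2*(-6))) = 80*(8 + (6 - 12)) = 80*(8 - 6) = 80*2 = 160)
V(-10) - k = -21 - 1*160 = -21 - 160 = -181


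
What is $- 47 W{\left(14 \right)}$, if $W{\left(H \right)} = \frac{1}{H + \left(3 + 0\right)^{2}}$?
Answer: $- \frac{47}{23} \approx -2.0435$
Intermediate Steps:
$W{\left(H \right)} = \frac{1}{9 + H}$ ($W{\left(H \right)} = \frac{1}{H + 3^{2}} = \frac{1}{H + 9} = \frac{1}{9 + H}$)
$- 47 W{\left(14 \right)} = - \frac{47}{9 + 14} = - \frac{47}{23}$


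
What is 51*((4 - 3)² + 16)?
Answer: 867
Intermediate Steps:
51*((4 - 3)² + 16) = 51*(1² + 16) = 51*(1 + 16) = 51*17 = 867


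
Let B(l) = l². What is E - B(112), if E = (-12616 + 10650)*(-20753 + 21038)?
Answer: -572854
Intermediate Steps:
E = -560310 (E = -1966*285 = -560310)
E - B(112) = -560310 - 1*112² = -560310 - 1*12544 = -560310 - 12544 = -572854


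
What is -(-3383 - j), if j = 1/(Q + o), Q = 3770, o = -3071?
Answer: 2364718/699 ≈ 3383.0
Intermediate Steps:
j = 1/699 (j = 1/(3770 - 3071) = 1/699 ≈ 0.0014306)
-(-3383 - j) = -(-3383 - 1*1/699) = -(-3383 - 1/699) = -1*(-2364718/699) = 2364718/699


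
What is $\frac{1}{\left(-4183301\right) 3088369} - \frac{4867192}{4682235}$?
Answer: $- \frac{62882062431390710483}{60492496204879684215} \approx -1.0395$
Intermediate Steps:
$\frac{1}{\left(-4183301\right) 3088369} - \frac{4867192}{4682235} = \left(- \frac{1}{4183301}\right) \frac{1}{3088369} - \frac{4867192}{4682235} = - \frac{1}{12919577126069} - \frac{4867192}{4682235} = - \frac{62882062431390710483}{60492496204879684215}$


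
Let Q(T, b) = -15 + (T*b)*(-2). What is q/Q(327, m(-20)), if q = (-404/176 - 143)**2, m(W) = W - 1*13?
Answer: 13623483/13917904 ≈ 0.97885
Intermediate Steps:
m(W) = -13 + W (m(W) = W - 13 = -13 + W)
Q(T, b) = -15 - 2*T*b
q = 40870449/1936 (q = (-404*1/176 - 143)**2 = (-101/44 - 143)**2 = (-6393/44)**2 = 40870449/1936 ≈ 21111.)
q/Q(327, m(-20)) = 40870449/(1936*(-15 - 2*327*(-13 - 20))) = 40870449/(1936*(-15 - 2*327*(-33))) = 40870449/(1936*(-15 + 21582)) = (40870449/1936)/21567 = (40870449/1936)*(1/21567) = 13623483/13917904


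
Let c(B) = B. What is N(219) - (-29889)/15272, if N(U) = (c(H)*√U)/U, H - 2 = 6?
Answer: 29889/15272 + 8*√219/219 ≈ 2.4977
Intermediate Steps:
H = 8 (H = 2 + 6 = 8)
N(U) = 8/√U (N(U) = (8*√U)/U = 8/√U)
N(219) - (-29889)/15272 = 8/√219 - (-29889)/15272 = 8*(√219/219) - (-29889)/15272 = 8*√219/219 - 1*(-29889/15272) = 8*√219/219 + 29889/15272 = 29889/15272 + 8*√219/219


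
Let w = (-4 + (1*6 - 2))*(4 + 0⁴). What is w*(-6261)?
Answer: 0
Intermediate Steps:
w = 0 (w = (-4 + (6 - 2))*(4 + 0) = (-4 + 4)*4 = 0*4 = 0)
w*(-6261) = 0*(-6261) = 0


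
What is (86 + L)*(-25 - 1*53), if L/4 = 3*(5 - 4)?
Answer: -7644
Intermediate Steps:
L = 12 (L = 4*(3*(5 - 4)) = 4*(3*1) = 4*3 = 12)
(86 + L)*(-25 - 1*53) = (86 + 12)*(-25 - 1*53) = 98*(-25 - 53) = 98*(-78) = -7644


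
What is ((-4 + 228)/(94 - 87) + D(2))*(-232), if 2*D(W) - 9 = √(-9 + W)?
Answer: -8468 - 116*I*√7 ≈ -8468.0 - 306.91*I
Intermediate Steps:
D(W) = 9/2 + √(-9 + W)/2
((-4 + 228)/(94 - 87) + D(2))*(-232) = ((-4 + 228)/(94 - 87) + (9/2 + √(-9 + 2)/2))*(-232) = (224/7 + (9/2 + √(-7)/2))*(-232) = (224*(⅐) + (9/2 + (I*√7)/2))*(-232) = (32 + (9/2 + I*√7/2))*(-232) = (73/2 + I*√7/2)*(-232) = -8468 - 116*I*√7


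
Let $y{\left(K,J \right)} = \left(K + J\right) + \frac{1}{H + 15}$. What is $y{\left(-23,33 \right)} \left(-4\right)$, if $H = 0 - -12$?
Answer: $- \frac{1084}{27} \approx -40.148$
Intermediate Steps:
$H = 12$ ($H = 0 + 12 = 12$)
$y{\left(K,J \right)} = \frac{1}{27} + J + K$ ($y{\left(K,J \right)} = \left(K + J\right) + \frac{1}{12 + 15} = \left(J + K\right) + \frac{1}{27} = \frac{1}{27} + J + K$)
$y{\left(-23,33 \right)} \left(-4\right) = \left(\frac{1}{27} + 33 - 23\right) \left(-4\right) = \frac{271}{27} \left(-4\right) = - \frac{1084}{27}$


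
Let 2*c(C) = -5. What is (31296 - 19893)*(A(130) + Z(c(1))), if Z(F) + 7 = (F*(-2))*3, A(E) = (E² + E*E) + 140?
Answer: 387109044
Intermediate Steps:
c(C) = -5/2 (c(C) = (½)*(-5) = -5/2)
A(E) = 140 + 2*E² (A(E) = (E² + E²) + 140 = 2*E² + 140 = 140 + 2*E²)
Z(F) = -7 - 6*F (Z(F) = -7 + (F*(-2))*3 = -7 - 2*F*3 = -7 - 6*F)
(31296 - 19893)*(A(130) + Z(c(1))) = (31296 - 19893)*((140 + 2*130²) + (-7 - 6*(-5/2))) = 11403*((140 + 2*16900) + (-7 + 15)) = 11403*((140 + 33800) + 8) = 11403*(33940 + 8) = 11403*33948 = 387109044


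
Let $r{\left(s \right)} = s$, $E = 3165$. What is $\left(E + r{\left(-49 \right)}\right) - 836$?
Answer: $2280$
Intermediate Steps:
$\left(E + r{\left(-49 \right)}\right) - 836 = \left(3165 - 49\right) - 836 = 3116 - 836 = 2280$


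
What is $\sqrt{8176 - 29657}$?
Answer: $i \sqrt{21481} \approx 146.56 i$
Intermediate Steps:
$\sqrt{8176 - 29657} = \sqrt{-21481} = i \sqrt{21481}$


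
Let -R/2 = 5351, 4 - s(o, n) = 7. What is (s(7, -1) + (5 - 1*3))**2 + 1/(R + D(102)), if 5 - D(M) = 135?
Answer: 10831/10832 ≈ 0.99991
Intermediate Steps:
D(M) = -130 (D(M) = 5 - 1*135 = 5 - 135 = -130)
s(o, n) = -3 (s(o, n) = 4 - 1*7 = 4 - 7 = -3)
R = -10702 (R = -2*5351 = -10702)
(s(7, -1) + (5 - 1*3))**2 + 1/(R + D(102)) = (-3 + (5 - 1*3))**2 + 1/(-10702 - 130) = (-3 + (5 - 3))**2 + 1/(-10832) = (-3 + 2)**2 - 1/10832 = (-1)**2 - 1/10832 = 1 - 1/10832 = 10831/10832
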